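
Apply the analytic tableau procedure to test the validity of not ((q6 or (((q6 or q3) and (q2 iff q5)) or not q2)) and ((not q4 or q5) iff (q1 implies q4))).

Assume the negation and expand:
Initial set: {F not ((q6 or (((q6 or q3) and (q2 iff q5)) or not q2)) and ((not q4 or q5) iff (q1 implies q4)))}.
F not ((q6 or (((q6 or q3) and (q2 iff q5)) or not q2)) and ((not q4 or q5) iff (q1 implies q4))): α-rule — add T (q6 or (((q6 or q3) and (q2 iff q5)) or not q2)), T ((not q4 or q5) iff (q1 implies q4)).
T (q6 or (((q6 or q3) and (q2 iff q5)) or not q2)): β-rule — branch into T q6  //  T (((q6 or q3) and (q2 iff q5)) or not q2).
  branch 1 (add T q6):
    T ((not q4 or q5) iff (q1 implies q4)): β-rule — branch into T (not q4 or q5), T (q1 implies q4)  //  F (not q4 or q5), F (q1 implies q4).
      branch 1.1 (add T (not q4 or q5), T (q1 implies q4)):
        T (not q4 or q5): β-rule — branch into T not q4  //  T q5.
          branch 1.1.1 (add T not q4):
            T (q1 implies q4): β-rule — branch into F q1  //  T q4.
              branch 1.1.1.1 (add F q1):
                ○ open, literals {q1=false, q4=false, q6=true}.
              branch 1.1.1.2 (add T q4):
                × closes — contains both q4 and not q4.
          branch 1.1.2 (add T q5):
            T (q1 implies q4): β-rule — branch into F q1  //  T q4.
              branch 1.1.2.1 (add F q1):
                ○ open, literals {q1=false, q5=true, q6=true}.
              branch 1.1.2.2 (add T q4):
                ○ open, literals {q4=true, q5=true, q6=true}.
      branch 1.2 (add F (not q4 or q5), F (q1 implies q4)):
        F (not q4 or q5): α-rule — add F not q4, F q5.
        F (q1 implies q4): α-rule — add T q1, F q4.
        × closes — contains both q4 and not q4.
  branch 2 (add T (((q6 or q3) and (q2 iff q5)) or not q2)):
    T ((not q4 or q5) iff (q1 implies q4)): β-rule — branch into T (not q4 or q5), T (q1 implies q4)  //  F (not q4 or q5), F (q1 implies q4).
      branch 2.1 (add T (not q4 or q5), T (q1 implies q4)):
        T (((q6 or q3) and (q2 iff q5)) or not q2): β-rule — branch into T ((q6 or q3) and (q2 iff q5))  //  T not q2.
          branch 2.1.1 (add T ((q6 or q3) and (q2 iff q5))):
            T ((q6 or q3) and (q2 iff q5)): α-rule — add T (q6 or q3), T (q2 iff q5).
            T (not q4 or q5): β-rule — branch into T not q4  //  T q5.
              branch 2.1.1.1 (add T not q4):
                T (q1 implies q4): β-rule — branch into F q1  //  T q4.
                  branch 2.1.1.1.1 (add F q1):
                    T (q6 or q3): β-rule — branch into T q6  //  T q3.
                      branch 2.1.1.1.1.1 (add T q6):
                        T (q2 iff q5): β-rule — branch into T q2, T q5  //  F q2, F q5.
                          branch 2.1.1.1.1.1.1 (add T q2, T q5):
                            ○ open, literals {q1=false, q2=true, q4=false, q5=true, q6=true}.
                          branch 2.1.1.1.1.1.2 (add F q2, F q5):
                            ○ open, literals {q1=false, q2=false, q4=false, q5=false, q6=true}.
                      branch 2.1.1.1.1.2 (add T q3):
                        T (q2 iff q5): β-rule — branch into T q2, T q5  //  F q2, F q5.
                          branch 2.1.1.1.1.2.1 (add T q2, T q5):
                            ○ open, literals {q1=false, q2=true, q3=true, q4=false, q5=true}.
                          branch 2.1.1.1.1.2.2 (add F q2, F q5):
                            ○ open, literals {q1=false, q2=false, q3=true, q4=false, q5=false}.
                  branch 2.1.1.1.2 (add T q4):
                    × closes — contains both q4 and not q4.
              branch 2.1.1.2 (add T q5):
                T (q1 implies q4): β-rule — branch into F q1  //  T q4.
                  branch 2.1.1.2.1 (add F q1):
                    T (q6 or q3): β-rule — branch into T q6  //  T q3.
                      branch 2.1.1.2.1.1 (add T q6):
                        T (q2 iff q5): β-rule — branch into T q2, T q5  //  F q2, F q5.
                          branch 2.1.1.2.1.1.1 (add T q2, T q5):
                            ○ open, literals {q1=false, q2=true, q5=true, q6=true}.
                          branch 2.1.1.2.1.1.2 (add F q2, F q5):
                            × closes — contains both q5 and not q5.
                      branch 2.1.1.2.1.2 (add T q3):
                        T (q2 iff q5): β-rule — branch into T q2, T q5  //  F q2, F q5.
                          branch 2.1.1.2.1.2.1 (add T q2, T q5):
                            ○ open, literals {q1=false, q2=true, q3=true, q5=true}.
                          branch 2.1.1.2.1.2.2 (add F q2, F q5):
                            × closes — contains both q5 and not q5.
                  branch 2.1.1.2.2 (add T q4):
                    T (q6 or q3): β-rule — branch into T q6  //  T q3.
                      branch 2.1.1.2.2.1 (add T q6):
                        T (q2 iff q5): β-rule — branch into T q2, T q5  //  F q2, F q5.
                          branch 2.1.1.2.2.1.1 (add T q2, T q5):
                            ○ open, literals {q2=true, q4=true, q5=true, q6=true}.
                          branch 2.1.1.2.2.1.2 (add F q2, F q5):
                            × closes — contains both q5 and not q5.
                      branch 2.1.1.2.2.2 (add T q3):
                        T (q2 iff q5): β-rule — branch into T q2, T q5  //  F q2, F q5.
                          branch 2.1.1.2.2.2.1 (add T q2, T q5):
                            ○ open, literals {q2=true, q3=true, q4=true, q5=true}.
                          branch 2.1.1.2.2.2.2 (add F q2, F q5):
                            × closes — contains both q5 and not q5.
          branch 2.1.2 (add T not q2):
            T (not q4 or q5): β-rule — branch into T not q4  //  T q5.
              branch 2.1.2.1 (add T not q4):
                T (q1 implies q4): β-rule — branch into F q1  //  T q4.
                  branch 2.1.2.1.1 (add F q1):
                    ○ open, literals {q1=false, q2=false, q4=false}.
                  branch 2.1.2.1.2 (add T q4):
                    × closes — contains both q4 and not q4.
              branch 2.1.2.2 (add T q5):
                T (q1 implies q4): β-rule — branch into F q1  //  T q4.
                  branch 2.1.2.2.1 (add F q1):
                    ○ open, literals {q1=false, q2=false, q5=true}.
                  branch 2.1.2.2.2 (add T q4):
                    ○ open, literals {q2=false, q4=true, q5=true}.
      branch 2.2 (add F (not q4 or q5), F (q1 implies q4)):
        F (not q4 or q5): α-rule — add F not q4, F q5.
        F (q1 implies q4): α-rule — add T q1, F q4.
        × closes — contains both q4 and not q4.
9 branches closed, 14 open.
An open branch gives a countermodel: q1=false, q4=false, q6=true (unmentioned atoms arbitrary); under it the original formula is false.

Not valid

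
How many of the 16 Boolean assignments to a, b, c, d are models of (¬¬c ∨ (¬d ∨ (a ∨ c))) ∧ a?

8

Initial set: {((¬¬c ∨ (¬d ∨ (a ∨ c))) ∧ a)}.
((¬¬c ∨ (¬d ∨ (a ∨ c))) ∧ a): α-rule — add (¬¬c ∨ (¬d ∨ (a ∨ c))), a.
(¬¬c ∨ (¬d ∨ (a ∨ c))): β-rule — branch into ¬¬c  //  (¬d ∨ (a ∨ c)).
  branch 1 (add ¬¬c):
    ¬¬c: drop double negation, giving c.
    ○ open, literals {a=T, c=T}.
  branch 2 (add (¬d ∨ (a ∨ c))):
    (¬d ∨ (a ∨ c)): β-rule — branch into ¬d  //  (a ∨ c).
      branch 2.1 (add ¬d):
        ○ open, literals {a=T, d=F}.
      branch 2.2 (add (a ∨ c)):
        (a ∨ c): β-rule — branch into a  //  c.
          branch 2.2.1 (add a):
            ○ open, literals {a=T}.
          branch 2.2.2 (add c):
            ○ open, literals {a=T, c=T}.
0 branches closed, 4 open.
Each open branch fixes some atoms; the unmentioned ones are free. Counting distinct full assignments: branch {a=T, c=T} (b, d) contributes 4 new; branch {a=T, d=F} (b, c) contributes 2 new; branch {a=T} (b, c, d) contributes 2 new; branch {a=T, c=T} (b, d) contributes 0 new. Total: 8.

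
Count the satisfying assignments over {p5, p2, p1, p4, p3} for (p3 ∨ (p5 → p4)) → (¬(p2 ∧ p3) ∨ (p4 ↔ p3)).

Initial set: {((p3 ∨ (p5 → p4)) → (¬(p2 ∧ p3) ∨ (p4 ↔ p3)))}.
((p3 ∨ (p5 → p4)) → (¬(p2 ∧ p3) ∨ (p4 ↔ p3))): β-rule — branch into ¬(p3 ∨ (p5 → p4))  //  (¬(p2 ∧ p3) ∨ (p4 ↔ p3)).
  branch 1 (add ¬(p3 ∨ (p5 → p4))):
    ¬(p3 ∨ (p5 → p4)): α-rule — add ¬p3, ¬(p5 → p4).
    ¬(p5 → p4): α-rule — add p5, ¬p4.
    ○ open, literals {p3=F, p4=F, p5=T}.
  branch 2 (add (¬(p2 ∧ p3) ∨ (p4 ↔ p3))):
    (¬(p2 ∧ p3) ∨ (p4 ↔ p3)): β-rule — branch into ¬(p2 ∧ p3)  //  (p4 ↔ p3).
      branch 2.1 (add ¬(p2 ∧ p3)):
        ¬(p2 ∧ p3): β-rule — branch into ¬p2  //  ¬p3.
          branch 2.1.1 (add ¬p2):
            ○ open, literals {p2=F}.
          branch 2.1.2 (add ¬p3):
            ○ open, literals {p3=F}.
      branch 2.2 (add (p4 ↔ p3)):
        (p4 ↔ p3): β-rule — branch into p4, p3  //  ¬p4, ¬p3.
          branch 2.2.1 (add p4, p3):
            ○ open, literals {p3=T, p4=T}.
          branch 2.2.2 (add ¬p4, ¬p3):
            ○ open, literals {p3=F, p4=F}.
0 branches closed, 5 open.
Each open branch fixes some atoms; the unmentioned ones are free. Counting distinct full assignments: branch {p3=F, p4=F, p5=T} (p2, p1) contributes 4 new; branch {p2=F} (p5, p1, p4, p3) contributes 14 new; branch {p3=F} (p5, p2, p1, p4) contributes 6 new; branch {p3=T, p4=T} (p5, p2, p1) contributes 4 new; branch {p3=F, p4=F} (p5, p2, p1) contributes 0 new. Total: 28.

28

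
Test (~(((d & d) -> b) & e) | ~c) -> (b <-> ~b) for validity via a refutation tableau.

Assume the negation and expand:
Initial set: {F ((~(((d & d) -> b) & e) | ~c) -> (b <-> ~b))}.
F ((~(((d & d) -> b) & e) | ~c) -> (b <-> ~b)): α-rule — add T (~(((d & d) -> b) & e) | ~c), F (b <-> ~b).
T (~(((d & d) -> b) & e) | ~c): β-rule — branch into T ~(((d & d) -> b) & e)  //  T ~c.
  branch 1 (add T ~(((d & d) -> b) & e)):
    F (b <-> ~b): β-rule — branch into T b, F ~b  //  F b, T ~b.
      branch 1.1 (add T b, F ~b):
        T ~(((d & d) -> b) & e): β-rule — branch into F ((d & d) -> b)  //  F e.
          branch 1.1.1 (add F ((d & d) -> b)):
            F ((d & d) -> b): α-rule — add T (d & d), F b.
            × closes — contains both b and ~b.
          branch 1.1.2 (add F e):
            ○ open, literals {b=1, e=0}.
      branch 1.2 (add F b, T ~b):
        T ~(((d & d) -> b) & e): β-rule — branch into F ((d & d) -> b)  //  F e.
          branch 1.2.1 (add F ((d & d) -> b)):
            F ((d & d) -> b): α-rule — add T (d & d), F b.
            T (d & d): α-rule — add T d, T d.
            ○ open, literals {b=0, d=1}.
          branch 1.2.2 (add F e):
            ○ open, literals {b=0, e=0}.
  branch 2 (add T ~c):
    F (b <-> ~b): β-rule — branch into T b, F ~b  //  F b, T ~b.
      branch 2.1 (add T b, F ~b):
        ○ open, literals {b=1, c=0}.
      branch 2.2 (add F b, T ~b):
        ○ open, literals {b=0, c=0}.
1 branch closed, 5 open.
An open branch gives a countermodel: b=1, e=0 (unmentioned atoms arbitrary); under it the original formula is false.

Not valid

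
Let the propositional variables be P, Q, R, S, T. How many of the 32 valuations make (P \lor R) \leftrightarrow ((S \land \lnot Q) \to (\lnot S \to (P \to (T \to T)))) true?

Initial set: {((P \lor R) \leftrightarrow ((S \land \lnot Q) \to (\lnot S \to (P \to (T \to T)))))}.
((P \lor R) \leftrightarrow ((S \land \lnot Q) \to (\lnot S \to (P \to (T \to T))))): β-rule — branch into (P \lor R), ((S \land \lnot Q) \to (\lnot S \to (P \to (T \to T))))  //  \lnot (P \lor R), \lnot ((S \land \lnot Q) \to (\lnot S \to (P \to (T \to T)))).
  branch 1 (add (P \lor R), ((S \land \lnot Q) \to (\lnot S \to (P \to (T \to T))))):
    (P \lor R): β-rule — branch into P  //  R.
      branch 1.1 (add P):
        ((S \land \lnot Q) \to (\lnot S \to (P \to (T \to T)))): β-rule — branch into \lnot (S \land \lnot Q)  //  (\lnot S \to (P \to (T \to T))).
          branch 1.1.1 (add \lnot (S \land \lnot Q)):
            \lnot (S \land \lnot Q): β-rule — branch into \lnot S  //  \lnot \lnot Q.
              branch 1.1.1.1 (add \lnot S):
                ○ open, literals {P=1, S=0}.
              branch 1.1.1.2 (add \lnot \lnot Q):
                ○ open, literals {P=1, Q=1}.
          branch 1.1.2 (add (\lnot S \to (P \to (T \to T)))):
            (\lnot S \to (P \to (T \to T))): β-rule — branch into \lnot \lnot S  //  (P \to (T \to T)).
              branch 1.1.2.1 (add \lnot \lnot S):
                ○ open, literals {P=1, S=1}.
              branch 1.1.2.2 (add (P \to (T \to T))):
                (P \to (T \to T)): β-rule — branch into \lnot P  //  (T \to T).
                  branch 1.1.2.2.1 (add \lnot P):
                    × closes — contains both P and \lnot P.
                  branch 1.1.2.2.2 (add (T \to T)):
                    (T \to T): β-rule — branch into \lnot T  //  T.
                      branch 1.1.2.2.2.1 (add \lnot T):
                        ○ open, literals {P=1, T=0}.
                      branch 1.1.2.2.2.2 (add T):
                        ○ open, literals {P=1, T=1}.
      branch 1.2 (add R):
        ((S \land \lnot Q) \to (\lnot S \to (P \to (T \to T)))): β-rule — branch into \lnot (S \land \lnot Q)  //  (\lnot S \to (P \to (T \to T))).
          branch 1.2.1 (add \lnot (S \land \lnot Q)):
            \lnot (S \land \lnot Q): β-rule — branch into \lnot S  //  \lnot \lnot Q.
              branch 1.2.1.1 (add \lnot S):
                ○ open, literals {R=1, S=0}.
              branch 1.2.1.2 (add \lnot \lnot Q):
                ○ open, literals {Q=1, R=1}.
          branch 1.2.2 (add (\lnot S \to (P \to (T \to T)))):
            (\lnot S \to (P \to (T \to T))): β-rule — branch into \lnot \lnot S  //  (P \to (T \to T)).
              branch 1.2.2.1 (add \lnot \lnot S):
                ○ open, literals {R=1, S=1}.
              branch 1.2.2.2 (add (P \to (T \to T))):
                (P \to (T \to T)): β-rule — branch into \lnot P  //  (T \to T).
                  branch 1.2.2.2.1 (add \lnot P):
                    ○ open, literals {P=0, R=1}.
                  branch 1.2.2.2.2 (add (T \to T)):
                    (T \to T): β-rule — branch into \lnot T  //  T.
                      branch 1.2.2.2.2.1 (add \lnot T):
                        ○ open, literals {R=1, T=0}.
                      branch 1.2.2.2.2.2 (add T):
                        ○ open, literals {R=1, T=1}.
  branch 2 (add \lnot (P \lor R), \lnot ((S \land \lnot Q) \to (\lnot S \to (P \to (T \to T))))):
    \lnot (P \lor R): α-rule — add \lnot P, \lnot R.
    \lnot ((S \land \lnot Q) \to (\lnot S \to (P \to (T \to T)))): α-rule — add (S \land \lnot Q), \lnot (\lnot S \to (P \to (T \to T))).
    (S \land \lnot Q): α-rule — add S, \lnot Q.
    \lnot (\lnot S \to (P \to (T \to T))): α-rule — add \lnot S, \lnot (P \to (T \to T)).
    × closes — contains both S and \lnot S.
2 branches closed, 11 open.
Each open branch fixes some atoms; the unmentioned ones are free. Counting distinct full assignments: branch {P=1, S=0} (Q, R, T) contributes 8 new; branch {P=1, Q=1} (R, S, T) contributes 4 new; branch {P=1, S=1} (Q, R, T) contributes 4 new; branch {P=1, T=0} (Q, R, S) contributes 0 new; branch {P=1, T=1} (Q, R, S) contributes 0 new; branch {R=1, S=0} (P, Q, T) contributes 4 new; branch {Q=1, R=1} (P, S, T) contributes 2 new; branch {R=1, S=1} (P, Q, T) contributes 2 new; branch {P=0, R=1} (Q, S, T) contributes 0 new; branch {R=1, T=0} (P, Q, S) contributes 0 new; branch {R=1, T=1} (P, Q, S) contributes 0 new. Total: 24.

24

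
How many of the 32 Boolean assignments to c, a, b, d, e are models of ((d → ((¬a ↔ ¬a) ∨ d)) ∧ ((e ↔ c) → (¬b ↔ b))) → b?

24

Initial set: {(((d → ((¬a ↔ ¬a) ∨ d)) ∧ ((e ↔ c) → (¬b ↔ b))) → b)}.
(((d → ((¬a ↔ ¬a) ∨ d)) ∧ ((e ↔ c) → (¬b ↔ b))) → b): β-rule — branch into ¬((d → ((¬a ↔ ¬a) ∨ d)) ∧ ((e ↔ c) → (¬b ↔ b)))  //  b.
  branch 1 (add ¬((d → ((¬a ↔ ¬a) ∨ d)) ∧ ((e ↔ c) → (¬b ↔ b)))):
    ¬((d → ((¬a ↔ ¬a) ∨ d)) ∧ ((e ↔ c) → (¬b ↔ b))): β-rule — branch into ¬(d → ((¬a ↔ ¬a) ∨ d))  //  ¬((e ↔ c) → (¬b ↔ b)).
      branch 1.1 (add ¬(d → ((¬a ↔ ¬a) ∨ d))):
        ¬(d → ((¬a ↔ ¬a) ∨ d)): α-rule — add d, ¬((¬a ↔ ¬a) ∨ d).
        ¬((¬a ↔ ¬a) ∨ d): α-rule — add ¬(¬a ↔ ¬a), ¬d.
        × closes — contains both d and ¬d.
      branch 1.2 (add ¬((e ↔ c) → (¬b ↔ b))):
        ¬((e ↔ c) → (¬b ↔ b)): α-rule — add (e ↔ c), ¬(¬b ↔ b).
        (e ↔ c): β-rule — branch into e, c  //  ¬e, ¬c.
          branch 1.2.1 (add e, c):
            ¬(¬b ↔ b): β-rule — branch into ¬b, ¬b  //  ¬¬b, b.
              branch 1.2.1.1 (add ¬b, ¬b):
                ○ open, literals {b=false, c=true, e=true}.
              branch 1.2.1.2 (add ¬¬b, b):
                ○ open, literals {b=true, c=true, e=true}.
          branch 1.2.2 (add ¬e, ¬c):
            ¬(¬b ↔ b): β-rule — branch into ¬b, ¬b  //  ¬¬b, b.
              branch 1.2.2.1 (add ¬b, ¬b):
                ○ open, literals {b=false, c=false, e=false}.
              branch 1.2.2.2 (add ¬¬b, b):
                ○ open, literals {b=true, c=false, e=false}.
  branch 2 (add b):
    ○ open, literals {b=true}.
1 branch closed, 5 open.
Each open branch fixes some atoms; the unmentioned ones are free. Counting distinct full assignments: branch {b=false, c=true, e=true} (a, d) contributes 4 new; branch {b=true, c=true, e=true} (a, d) contributes 4 new; branch {b=false, c=false, e=false} (a, d) contributes 4 new; branch {b=true, c=false, e=false} (a, d) contributes 4 new; branch {b=true} (c, a, d, e) contributes 8 new. Total: 24.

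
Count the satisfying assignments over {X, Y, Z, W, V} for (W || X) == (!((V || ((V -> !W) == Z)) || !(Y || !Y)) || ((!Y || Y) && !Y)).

18

Initial set: {T ((W || X) == (!((V || ((V -> !W) == Z)) || !(Y || !Y)) || ((!Y || Y) && !Y)))}.
T ((W || X) == (!((V || ((V -> !W) == Z)) || !(Y || !Y)) || ((!Y || Y) && !Y))): β-rule — branch into T (W || X), T (!((V || ((V -> !W) == Z)) || !(Y || !Y)) || ((!Y || Y) && !Y))  //  F (W || X), F (!((V || ((V -> !W) == Z)) || !(Y || !Y)) || ((!Y || Y) && !Y)).
  branch 1 (add T (W || X), T (!((V || ((V -> !W) == Z)) || !(Y || !Y)) || ((!Y || Y) && !Y))):
    T (W || X): β-rule — branch into T W  //  T X.
      branch 1.1 (add T W):
        T (!((V || ((V -> !W) == Z)) || !(Y || !Y)) || ((!Y || Y) && !Y)): β-rule — branch into T !((V || ((V -> !W) == Z)) || !(Y || !Y))  //  T ((!Y || Y) && !Y).
          branch 1.1.1 (add T !((V || ((V -> !W) == Z)) || !(Y || !Y))):
            T !((V || ((V -> !W) == Z)) || !(Y || !Y)): α-rule — add F (V || ((V -> !W) == Z)), F !(Y || !Y).
            F (V || ((V -> !W) == Z)): α-rule — add F V, F ((V -> !W) == Z).
            F !(Y || !Y): β-rule — branch into T Y  //  T !Y.
              branch 1.1.1.1 (add T Y):
                F ((V -> !W) == Z): β-rule — branch into T (V -> !W), F Z  //  F (V -> !W), T Z.
                  branch 1.1.1.1.1 (add T (V -> !W), F Z):
                    T (V -> !W): β-rule — branch into F V  //  T !W.
                      branch 1.1.1.1.1.1 (add F V):
                        ○ open, literals {V=0, W=1, Y=1, Z=0}.
                      branch 1.1.1.1.1.2 (add T !W):
                        × closes — contains both W and !W.
                  branch 1.1.1.1.2 (add F (V -> !W), T Z):
                    F (V -> !W): α-rule — add T V, F !W.
                    × closes — contains both V and !V.
              branch 1.1.1.2 (add T !Y):
                F ((V -> !W) == Z): β-rule — branch into T (V -> !W), F Z  //  F (V -> !W), T Z.
                  branch 1.1.1.2.1 (add T (V -> !W), F Z):
                    T (V -> !W): β-rule — branch into F V  //  T !W.
                      branch 1.1.1.2.1.1 (add F V):
                        ○ open, literals {V=0, W=1, Y=0, Z=0}.
                      branch 1.1.1.2.1.2 (add T !W):
                        × closes — contains both W and !W.
                  branch 1.1.1.2.2 (add F (V -> !W), T Z):
                    F (V -> !W): α-rule — add T V, F !W.
                    × closes — contains both V and !V.
          branch 1.1.2 (add T ((!Y || Y) && !Y)):
            T ((!Y || Y) && !Y): α-rule — add T (!Y || Y), T !Y.
            T (!Y || Y): β-rule — branch into T !Y  //  T Y.
              branch 1.1.2.1 (add T !Y):
                ○ open, literals {W=1, Y=0}.
              branch 1.1.2.2 (add T Y):
                × closes — contains both Y and !Y.
      branch 1.2 (add T X):
        T (!((V || ((V -> !W) == Z)) || !(Y || !Y)) || ((!Y || Y) && !Y)): β-rule — branch into T !((V || ((V -> !W) == Z)) || !(Y || !Y))  //  T ((!Y || Y) && !Y).
          branch 1.2.1 (add T !((V || ((V -> !W) == Z)) || !(Y || !Y))):
            T !((V || ((V -> !W) == Z)) || !(Y || !Y)): α-rule — add F (V || ((V -> !W) == Z)), F !(Y || !Y).
            F (V || ((V -> !W) == Z)): α-rule — add F V, F ((V -> !W) == Z).
            F !(Y || !Y): β-rule — branch into T Y  //  T !Y.
              branch 1.2.1.1 (add T Y):
                F ((V -> !W) == Z): β-rule — branch into T (V -> !W), F Z  //  F (V -> !W), T Z.
                  branch 1.2.1.1.1 (add T (V -> !W), F Z):
                    T (V -> !W): β-rule — branch into F V  //  T !W.
                      branch 1.2.1.1.1.1 (add F V):
                        ○ open, literals {V=0, X=1, Y=1, Z=0}.
                      branch 1.2.1.1.1.2 (add T !W):
                        ○ open, literals {V=0, W=0, X=1, Y=1, Z=0}.
                  branch 1.2.1.1.2 (add F (V -> !W), T Z):
                    F (V -> !W): α-rule — add T V, F !W.
                    × closes — contains both V and !V.
              branch 1.2.1.2 (add T !Y):
                F ((V -> !W) == Z): β-rule — branch into T (V -> !W), F Z  //  F (V -> !W), T Z.
                  branch 1.2.1.2.1 (add T (V -> !W), F Z):
                    T (V -> !W): β-rule — branch into F V  //  T !W.
                      branch 1.2.1.2.1.1 (add F V):
                        ○ open, literals {V=0, X=1, Y=0, Z=0}.
                      branch 1.2.1.2.1.2 (add T !W):
                        ○ open, literals {V=0, W=0, X=1, Y=0, Z=0}.
                  branch 1.2.1.2.2 (add F (V -> !W), T Z):
                    F (V -> !W): α-rule — add T V, F !W.
                    × closes — contains both V and !V.
          branch 1.2.2 (add T ((!Y || Y) && !Y)):
            T ((!Y || Y) && !Y): α-rule — add T (!Y || Y), T !Y.
            T (!Y || Y): β-rule — branch into T !Y  //  T Y.
              branch 1.2.2.1 (add T !Y):
                ○ open, literals {X=1, Y=0}.
              branch 1.2.2.2 (add T Y):
                × closes — contains both Y and !Y.
  branch 2 (add F (W || X), F (!((V || ((V -> !W) == Z)) || !(Y || !Y)) || ((!Y || Y) && !Y))):
    F (W || X): α-rule — add F W, F X.
    F (!((V || ((V -> !W) == Z)) || !(Y || !Y)) || ((!Y || Y) && !Y)): α-rule — add F !((V || ((V -> !W) == Z)) || !(Y || !Y)), F ((!Y || Y) && !Y).
    F !((V || ((V -> !W) == Z)) || !(Y || !Y)): β-rule — branch into T (V || ((V -> !W) == Z))  //  T !(Y || !Y).
      branch 2.1 (add T (V || ((V -> !W) == Z))):
        F ((!Y || Y) && !Y): β-rule — branch into F (!Y || Y)  //  F !Y.
          branch 2.1.1 (add F (!Y || Y)):
            F (!Y || Y): α-rule — add F !Y, F Y.
            × closes — contains both Y and !Y.
          branch 2.1.2 (add F !Y):
            T (V || ((V -> !W) == Z)): β-rule — branch into T V  //  T ((V -> !W) == Z).
              branch 2.1.2.1 (add T V):
                ○ open, literals {V=1, W=0, X=0, Y=1}.
              branch 2.1.2.2 (add T ((V -> !W) == Z)):
                T ((V -> !W) == Z): β-rule — branch into T (V -> !W), T Z  //  F (V -> !W), F Z.
                  branch 2.1.2.2.1 (add T (V -> !W), T Z):
                    T (V -> !W): β-rule — branch into F V  //  T !W.
                      branch 2.1.2.2.1.1 (add F V):
                        ○ open, literals {V=0, W=0, X=0, Y=1, Z=1}.
                      branch 2.1.2.2.1.2 (add T !W):
                        ○ open, literals {W=0, X=0, Y=1, Z=1}.
                  branch 2.1.2.2.2 (add F (V -> !W), F Z):
                    F (V -> !W): α-rule — add T V, F !W.
                    × closes — contains both W and !W.
      branch 2.2 (add T !(Y || !Y)):
        T !(Y || !Y): α-rule — add F Y, F !Y.
        × closes — contains both Y and !Y.
11 branches closed, 11 open.
Each open branch fixes some atoms; the unmentioned ones are free. Counting distinct full assignments: branch {V=0, W=1, Y=1, Z=0} (X) contributes 2 new; branch {V=0, W=1, Y=0, Z=0} (X) contributes 2 new; branch {W=1, Y=0} (X, Z, V) contributes 6 new; branch {V=0, X=1, Y=1, Z=0} (W) contributes 1 new; branch {V=0, W=0, X=1, Y=1, Z=0} (none free) contributes 0 new; branch {V=0, X=1, Y=0, Z=0} (W) contributes 1 new; branch {V=0, W=0, X=1, Y=0, Z=0} (none free) contributes 0 new; branch {X=1, Y=0} (Z, W, V) contributes 3 new; branch {V=1, W=0, X=0, Y=1} (Z) contributes 2 new; branch {V=0, W=0, X=0, Y=1, Z=1} (none free) contributes 1 new; branch {W=0, X=0, Y=1, Z=1} (V) contributes 0 new. Total: 18.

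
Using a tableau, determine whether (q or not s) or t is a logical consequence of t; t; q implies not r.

Yes

Initial set: {t; t; (q implies not r); not ((q or not s) or t)}.
not ((q or not s) or t): α-rule — add not (q or not s), not t.
× closes — contains both t and not t.
All 1 branch closes.
Every branch closed, so the premises entail the conclusion.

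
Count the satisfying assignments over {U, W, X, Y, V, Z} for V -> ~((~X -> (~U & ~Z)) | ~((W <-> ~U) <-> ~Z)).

38

Initial set: {(V -> ~((~X -> (~U & ~Z)) | ~((W <-> ~U) <-> ~Z)))}.
(V -> ~((~X -> (~U & ~Z)) | ~((W <-> ~U) <-> ~Z))): β-rule — branch into ~V  //  ~((~X -> (~U & ~Z)) | ~((W <-> ~U) <-> ~Z)).
  branch 1 (add ~V):
    ○ open, literals {V=0}.
  branch 2 (add ~((~X -> (~U & ~Z)) | ~((W <-> ~U) <-> ~Z))):
    ~((~X -> (~U & ~Z)) | ~((W <-> ~U) <-> ~Z)): α-rule — add ~(~X -> (~U & ~Z)), ~~((W <-> ~U) <-> ~Z).
    ~(~X -> (~U & ~Z)): α-rule — add ~X, ~(~U & ~Z).
    ~~((W <-> ~U) <-> ~Z): β-rule — branch into (W <-> ~U), ~Z  //  ~(W <-> ~U), ~~Z.
      branch 2.1 (add (W <-> ~U), ~Z):
        ~(~U & ~Z): β-rule — branch into ~~U  //  ~~Z.
          branch 2.1.1 (add ~~U):
            (W <-> ~U): β-rule — branch into W, ~U  //  ~W, ~~U.
              branch 2.1.1.1 (add W, ~U):
                × closes — contains both U and ~U.
              branch 2.1.1.2 (add ~W, ~~U):
                ○ open, literals {U=1, W=0, X=0, Z=0}.
          branch 2.1.2 (add ~~Z):
            × closes — contains both Z and ~Z.
      branch 2.2 (add ~(W <-> ~U), ~~Z):
        ~(~U & ~Z): β-rule — branch into ~~U  //  ~~Z.
          branch 2.2.1 (add ~~U):
            ~(W <-> ~U): β-rule — branch into W, ~~U  //  ~W, ~U.
              branch 2.2.1.1 (add W, ~~U):
                ○ open, literals {U=1, W=1, X=0, Z=1}.
              branch 2.2.1.2 (add ~W, ~U):
                × closes — contains both U and ~U.
          branch 2.2.2 (add ~~Z):
            ~(W <-> ~U): β-rule — branch into W, ~~U  //  ~W, ~U.
              branch 2.2.2.1 (add W, ~~U):
                ○ open, literals {U=1, W=1, X=0, Z=1}.
              branch 2.2.2.2 (add ~W, ~U):
                ○ open, literals {U=0, W=0, X=0, Z=1}.
3 branches closed, 5 open.
Each open branch fixes some atoms; the unmentioned ones are free. Counting distinct full assignments: branch {V=0} (U, W, X, Y, Z) contributes 32 new; branch {U=1, W=0, X=0, Z=0} (Y, V) contributes 2 new; branch {U=1, W=1, X=0, Z=1} (Y, V) contributes 2 new; branch {U=1, W=1, X=0, Z=1} (Y, V) contributes 0 new; branch {U=0, W=0, X=0, Z=1} (Y, V) contributes 2 new. Total: 38.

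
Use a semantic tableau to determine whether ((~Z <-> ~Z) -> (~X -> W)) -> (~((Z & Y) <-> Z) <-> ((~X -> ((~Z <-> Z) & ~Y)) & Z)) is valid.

Assume the negation and expand:
Initial set: {~(((~Z <-> ~Z) -> (~X -> W)) -> (~((Z & Y) <-> Z) <-> ((~X -> ((~Z <-> Z) & ~Y)) & Z)))}.
~(((~Z <-> ~Z) -> (~X -> W)) -> (~((Z & Y) <-> Z) <-> ((~X -> ((~Z <-> Z) & ~Y)) & Z))): α-rule — add ((~Z <-> ~Z) -> (~X -> W)), ~(~((Z & Y) <-> Z) <-> ((~X -> ((~Z <-> Z) & ~Y)) & Z)).
((~Z <-> ~Z) -> (~X -> W)): β-rule — branch into ~(~Z <-> ~Z)  //  (~X -> W).
  branch 1 (add ~(~Z <-> ~Z)):
    ~(~((Z & Y) <-> Z) <-> ((~X -> ((~Z <-> Z) & ~Y)) & Z)): β-rule — branch into ~((Z & Y) <-> Z), ~((~X -> ((~Z <-> Z) & ~Y)) & Z)  //  ~~((Z & Y) <-> Z), ((~X -> ((~Z <-> Z) & ~Y)) & Z).
      branch 1.1 (add ~((Z & Y) <-> Z), ~((~X -> ((~Z <-> Z) & ~Y)) & Z)):
        ~(~Z <-> ~Z): β-rule — branch into ~Z, ~~Z  //  ~~Z, ~Z.
          branch 1.1.1 (add ~Z, ~~Z):
            × closes — contains both Z and ~Z.
          branch 1.1.2 (add ~~Z, ~Z):
            × closes — contains both Z and ~Z.
      branch 1.2 (add ~~((Z & Y) <-> Z), ((~X -> ((~Z <-> Z) & ~Y)) & Z)):
        ((~X -> ((~Z <-> Z) & ~Y)) & Z): α-rule — add (~X -> ((~Z <-> Z) & ~Y)), Z.
        ~(~Z <-> ~Z): β-rule — branch into ~Z, ~~Z  //  ~~Z, ~Z.
          branch 1.2.1 (add ~Z, ~~Z):
            × closes — contains both Z and ~Z.
          branch 1.2.2 (add ~~Z, ~Z):
            × closes — contains both Z and ~Z.
  branch 2 (add (~X -> W)):
    ~(~((Z & Y) <-> Z) <-> ((~X -> ((~Z <-> Z) & ~Y)) & Z)): β-rule — branch into ~((Z & Y) <-> Z), ~((~X -> ((~Z <-> Z) & ~Y)) & Z)  //  ~~((Z & Y) <-> Z), ((~X -> ((~Z <-> Z) & ~Y)) & Z).
      branch 2.1 (add ~((Z & Y) <-> Z), ~((~X -> ((~Z <-> Z) & ~Y)) & Z)):
        (~X -> W): β-rule — branch into ~~X  //  W.
          branch 2.1.1 (add ~~X):
            ~((Z & Y) <-> Z): β-rule — branch into (Z & Y), ~Z  //  ~(Z & Y), Z.
              branch 2.1.1.1 (add (Z & Y), ~Z):
                (Z & Y): α-rule — add Z, Y.
                × closes — contains both Z and ~Z.
              branch 2.1.1.2 (add ~(Z & Y), Z):
                ~((~X -> ((~Z <-> Z) & ~Y)) & Z): β-rule — branch into ~(~X -> ((~Z <-> Z) & ~Y))  //  ~Z.
                  branch 2.1.1.2.1 (add ~(~X -> ((~Z <-> Z) & ~Y))):
                    ~(~X -> ((~Z <-> Z) & ~Y)): α-rule — add ~X, ~((~Z <-> Z) & ~Y).
                    × closes — contains both X and ~X.
                  branch 2.1.1.2.2 (add ~Z):
                    × closes — contains both Z and ~Z.
          branch 2.1.2 (add W):
            ~((Z & Y) <-> Z): β-rule — branch into (Z & Y), ~Z  //  ~(Z & Y), Z.
              branch 2.1.2.1 (add (Z & Y), ~Z):
                (Z & Y): α-rule — add Z, Y.
                × closes — contains both Z and ~Z.
              branch 2.1.2.2 (add ~(Z & Y), Z):
                ~((~X -> ((~Z <-> Z) & ~Y)) & Z): β-rule — branch into ~(~X -> ((~Z <-> Z) & ~Y))  //  ~Z.
                  branch 2.1.2.2.1 (add ~(~X -> ((~Z <-> Z) & ~Y))):
                    ~(~X -> ((~Z <-> Z) & ~Y)): α-rule — add ~X, ~((~Z <-> Z) & ~Y).
                    ~(Z & Y): β-rule — branch into ~Z  //  ~Y.
                      branch 2.1.2.2.1.1 (add ~Z):
                        × closes — contains both Z and ~Z.
                      branch 2.1.2.2.1.2 (add ~Y):
                        ~((~Z <-> Z) & ~Y): β-rule — branch into ~(~Z <-> Z)  //  ~~Y.
                          branch 2.1.2.2.1.2.1 (add ~(~Z <-> Z)):
                            ~(~Z <-> Z): β-rule — branch into ~Z, ~Z  //  ~~Z, Z.
                              branch 2.1.2.2.1.2.1.1 (add ~Z, ~Z):
                                × closes — contains both Z and ~Z.
                              branch 2.1.2.2.1.2.1.2 (add ~~Z, Z):
                                ○ open, literals {W=1, X=0, Y=0, Z=1}.
                          branch 2.1.2.2.1.2.2 (add ~~Y):
                            × closes — contains both Y and ~Y.
                  branch 2.1.2.2.2 (add ~Z):
                    × closes — contains both Z and ~Z.
      branch 2.2 (add ~~((Z & Y) <-> Z), ((~X -> ((~Z <-> Z) & ~Y)) & Z)):
        ((~X -> ((~Z <-> Z) & ~Y)) & Z): α-rule — add (~X -> ((~Z <-> Z) & ~Y)), Z.
        (~X -> W): β-rule — branch into ~~X  //  W.
          branch 2.2.1 (add ~~X):
            ~~((Z & Y) <-> Z): β-rule — branch into (Z & Y), Z  //  ~(Z & Y), ~Z.
              branch 2.2.1.1 (add (Z & Y), Z):
                (Z & Y): α-rule — add Z, Y.
                (~X -> ((~Z <-> Z) & ~Y)): β-rule — branch into ~~X  //  ((~Z <-> Z) & ~Y).
                  branch 2.2.1.1.1 (add ~~X):
                    ○ open, literals {X=1, Y=1, Z=1}.
                  branch 2.2.1.1.2 (add ((~Z <-> Z) & ~Y)):
                    ((~Z <-> Z) & ~Y): α-rule — add (~Z <-> Z), ~Y.
                    × closes — contains both Y and ~Y.
              branch 2.2.1.2 (add ~(Z & Y), ~Z):
                × closes — contains both Z and ~Z.
          branch 2.2.2 (add W):
            ~~((Z & Y) <-> Z): β-rule — branch into (Z & Y), Z  //  ~(Z & Y), ~Z.
              branch 2.2.2.1 (add (Z & Y), Z):
                (Z & Y): α-rule — add Z, Y.
                (~X -> ((~Z <-> Z) & ~Y)): β-rule — branch into ~~X  //  ((~Z <-> Z) & ~Y).
                  branch 2.2.2.1.1 (add ~~X):
                    ○ open, literals {W=1, X=1, Y=1, Z=1}.
                  branch 2.2.2.1.2 (add ((~Z <-> Z) & ~Y)):
                    ((~Z <-> Z) & ~Y): α-rule — add (~Z <-> Z), ~Y.
                    × closes — contains both Y and ~Y.
              branch 2.2.2.2 (add ~(Z & Y), ~Z):
                × closes — contains both Z and ~Z.
16 branches closed, 3 open.
An open branch gives a countermodel: W=1, X=0, Y=0, Z=1 (unmentioned atoms arbitrary); under it the original formula is false.

Not valid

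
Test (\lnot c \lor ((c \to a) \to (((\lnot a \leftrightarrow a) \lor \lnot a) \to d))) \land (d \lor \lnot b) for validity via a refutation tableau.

Assume the negation and expand:
Initial set: {\lnot ((\lnot c \lor ((c \to a) \to (((\lnot a \leftrightarrow a) \lor \lnot a) \to d))) \land (d \lor \lnot b))}.
\lnot ((\lnot c \lor ((c \to a) \to (((\lnot a \leftrightarrow a) \lor \lnot a) \to d))) \land (d \lor \lnot b)): β-rule — branch into \lnot (\lnot c \lor ((c \to a) \to (((\lnot a \leftrightarrow a) \lor \lnot a) \to d)))  //  \lnot (d \lor \lnot b).
  branch 1 (add \lnot (\lnot c \lor ((c \to a) \to (((\lnot a \leftrightarrow a) \lor \lnot a) \to d)))):
    \lnot (\lnot c \lor ((c \to a) \to (((\lnot a \leftrightarrow a) \lor \lnot a) \to d))): α-rule — add \lnot \lnot c, \lnot ((c \to a) \to (((\lnot a \leftrightarrow a) \lor \lnot a) \to d)).
    \lnot ((c \to a) \to (((\lnot a \leftrightarrow a) \lor \lnot a) \to d)): α-rule — add (c \to a), \lnot (((\lnot a \leftrightarrow a) \lor \lnot a) \to d).
    \lnot (((\lnot a \leftrightarrow a) \lor \lnot a) \to d): α-rule — add ((\lnot a \leftrightarrow a) \lor \lnot a), \lnot d.
    (c \to a): β-rule — branch into \lnot c  //  a.
      branch 1.1 (add \lnot c):
        × closes — contains both c and \lnot c.
      branch 1.2 (add a):
        ((\lnot a \leftrightarrow a) \lor \lnot a): β-rule — branch into (\lnot a \leftrightarrow a)  //  \lnot a.
          branch 1.2.1 (add (\lnot a \leftrightarrow a)):
            (\lnot a \leftrightarrow a): β-rule — branch into \lnot a, a  //  \lnot \lnot a, \lnot a.
              branch 1.2.1.1 (add \lnot a, a):
                × closes — contains both a and \lnot a.
              branch 1.2.1.2 (add \lnot \lnot a, \lnot a):
                × closes — contains both a and \lnot a.
          branch 1.2.2 (add \lnot a):
            × closes — contains both a and \lnot a.
  branch 2 (add \lnot (d \lor \lnot b)):
    \lnot (d \lor \lnot b): α-rule — add \lnot d, \lnot \lnot b.
    ○ open, literals {b=1, d=0}.
4 branches closed, 1 open.
An open branch gives a countermodel: b=1, d=0 (unmentioned atoms arbitrary); under it the original formula is false.

Not valid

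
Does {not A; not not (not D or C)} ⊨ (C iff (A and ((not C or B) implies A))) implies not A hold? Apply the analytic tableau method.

Initial set: {not A; not not (not D or C); not ((C iff (A and ((not C or B) implies A))) implies not A)}.
not not (not D or C): drop double negation, giving (not D or C).
not ((C iff (A and ((not C or B) implies A))) implies not A): α-rule — add (C iff (A and ((not C or B) implies A))), not not A.
× closes — contains both A and not A.
All 1 branch closes.
Every branch closed, so the premises entail the conclusion.

Yes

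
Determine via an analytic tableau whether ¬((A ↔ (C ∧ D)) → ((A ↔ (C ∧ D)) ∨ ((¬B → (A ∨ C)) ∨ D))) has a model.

Initial set: {¬((A ↔ (C ∧ D)) → ((A ↔ (C ∧ D)) ∨ ((¬B → (A ∨ C)) ∨ D)))}.
¬((A ↔ (C ∧ D)) → ((A ↔ (C ∧ D)) ∨ ((¬B → (A ∨ C)) ∨ D))): α-rule — add (A ↔ (C ∧ D)), ¬((A ↔ (C ∧ D)) ∨ ((¬B → (A ∨ C)) ∨ D)).
¬((A ↔ (C ∧ D)) ∨ ((¬B → (A ∨ C)) ∨ D)): α-rule — add ¬(A ↔ (C ∧ D)), ¬((¬B → (A ∨ C)) ∨ D).
¬((¬B → (A ∨ C)) ∨ D): α-rule — add ¬(¬B → (A ∨ C)), ¬D.
¬(¬B → (A ∨ C)): α-rule — add ¬B, ¬(A ∨ C).
¬(A ∨ C): α-rule — add ¬A, ¬C.
(A ↔ (C ∧ D)): β-rule — branch into A, (C ∧ D)  //  ¬A, ¬(C ∧ D).
  branch 1 (add A, (C ∧ D)):
    × closes — contains both A and ¬A.
  branch 2 (add ¬A, ¬(C ∧ D)):
    ¬(A ↔ (C ∧ D)): β-rule — branch into A, ¬(C ∧ D)  //  ¬A, (C ∧ D).
      branch 2.1 (add A, ¬(C ∧ D)):
        × closes — contains both A and ¬A.
      branch 2.2 (add ¬A, (C ∧ D)):
        (C ∧ D): α-rule — add C, D.
        × closes — contains both C and ¬C.
All 3 branches close.
Every branch closed; the formula is unsatisfiable.

Unsatisfiable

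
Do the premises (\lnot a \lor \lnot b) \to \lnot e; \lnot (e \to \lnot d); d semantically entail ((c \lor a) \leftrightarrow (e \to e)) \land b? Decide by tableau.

Yes

Initial set: {((\lnot a \lor \lnot b) \to \lnot e); \lnot (e \to \lnot d); d; \lnot (((c \lor a) \leftrightarrow (e \to e)) \land b)}.
\lnot (e \to \lnot d): α-rule — add e, \lnot \lnot d.
((\lnot a \lor \lnot b) \to \lnot e): β-rule — branch into \lnot (\lnot a \lor \lnot b)  //  \lnot e.
  branch 1 (add \lnot (\lnot a \lor \lnot b)):
    \lnot (\lnot a \lor \lnot b): α-rule — add \lnot \lnot a, \lnot \lnot b.
    \lnot (((c \lor a) \leftrightarrow (e \to e)) \land b): β-rule — branch into \lnot ((c \lor a) \leftrightarrow (e \to e))  //  \lnot b.
      branch 1.1 (add \lnot ((c \lor a) \leftrightarrow (e \to e))):
        \lnot ((c \lor a) \leftrightarrow (e \to e)): β-rule — branch into (c \lor a), \lnot (e \to e)  //  \lnot (c \lor a), (e \to e).
          branch 1.1.1 (add (c \lor a), \lnot (e \to e)):
            \lnot (e \to e): α-rule — add e, \lnot e.
            × closes — contains both e and \lnot e.
          branch 1.1.2 (add \lnot (c \lor a), (e \to e)):
            \lnot (c \lor a): α-rule — add \lnot c, \lnot a.
            × closes — contains both a and \lnot a.
      branch 1.2 (add \lnot b):
        × closes — contains both b and \lnot b.
  branch 2 (add \lnot e):
    × closes — contains both e and \lnot e.
All 4 branches close.
Every branch closed, so the premises entail the conclusion.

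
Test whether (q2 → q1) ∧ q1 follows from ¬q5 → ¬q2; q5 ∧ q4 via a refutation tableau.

No

Initial set: {T (¬q5 → ¬q2); T (q5 ∧ q4); F ((q2 → q1) ∧ q1)}.
T (q5 ∧ q4): α-rule — add T q5, T q4.
T (¬q5 → ¬q2): β-rule — branch into F ¬q5  //  T ¬q2.
  branch 1 (add F ¬q5):
    F ((q2 → q1) ∧ q1): β-rule — branch into F (q2 → q1)  //  F q1.
      branch 1.1 (add F (q2 → q1)):
        F (q2 → q1): α-rule — add T q2, F q1.
        ○ open, literals {q1=false, q2=true, q4=true, q5=true}.
      branch 1.2 (add F q1):
        ○ open, literals {q1=false, q4=true, q5=true}.
  branch 2 (add T ¬q2):
    F ((q2 → q1) ∧ q1): β-rule — branch into F (q2 → q1)  //  F q1.
      branch 2.1 (add F (q2 → q1)):
        F (q2 → q1): α-rule — add T q2, F q1.
        × closes — contains both q2 and ¬q2.
      branch 2.2 (add F q1):
        ○ open, literals {q1=false, q2=false, q4=true, q5=true}.
1 branch closed, 3 open.
An open branch gives a countermodel: q1=false, q2=true, q4=true, q5=true (unmentioned atoms arbitrary); the premises hold there but the conclusion fails.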